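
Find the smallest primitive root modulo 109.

6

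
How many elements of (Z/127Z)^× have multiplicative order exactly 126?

36

φ(127) = 127 − 1 = 126 = 2 · 3^2 · 7.
Since (Z/127Z)^× is cyclic of order 126, the number of elements of order d is φ(d) when d | 126 and 0 otherwise.
126 = 2 · 3^2 · 7 divides 126, and φ(126) = 36.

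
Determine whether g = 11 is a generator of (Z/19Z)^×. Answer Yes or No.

No

φ(19) = 19 − 1 = 18 = 2 · 3^2.
It suffices to check that the order of 11 is not a proper divisor of 18: compute 11^(18/q) for q ∈ {2, 3}.
11^9 ≡ 1 (mod 19)  [q = 2: ≡ 1 ✗]
11^6 ≡ 1 (mod 19)  [q = 3: ≡ 1 ✗]
Since 11^9 ≡ 1, the order of 11 divides 9 < 18, so 11 is not a primitive root.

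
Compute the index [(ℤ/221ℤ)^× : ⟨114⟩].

4

By Lagrange's theorem, ord_221(114) divides φ(221) = φ(13·17) = (13−1)·(17−1) = 12·16 = 192 = 2^6 · 3.
Divisors of 192: 1, 2, 3, 4, 6, 8, 12, 16, 24, 32, 48, 64, 96, 192.
Check 114^d mod 221 for each divisor in increasing order:
114^1 ≡ 114 (mod 221)
114^2 ≡ 178 (mod 221)
114^3 ≡ 181 (mod 221)
114^4 ≡ 81 (mod 221)
114^6 ≡ 53 (mod 221)
114^8 ≡ 152 (mod 221)
114^12 ≡ 157 (mod 221)
114^16 ≡ 120 (mod 221)
114^24 ≡ 118 (mod 221)
114^32 ≡ 35 (mod 221)
114^48 ≡ 1 (mod 221) ✓
Thus |⟨114⟩| = ord(114) = 48.
Index = |(Z/221Z)^×| / |⟨114⟩| = 192 / 48 = 4.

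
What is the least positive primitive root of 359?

φ(359) = 359 − 1 = 358 = 2 · 179.
g is a primitive root iff g^(358/q) ≢ 1 (mod 359) for each prime q ∈ {2, 179}.
g = 2: 2^179 ≡ 1 — hits 1, so not a primitive root.
g = 3: 3^179 ≡ 1 — hits 1, so not a primitive root.
g = 4: 4^179 ≡ 1 — hits 1, so not a primitive root.
g = 5: 5^179 ≡ 1 — hits 1, so not a primitive root.
g = 6: 6^179 ≡ 1 — hits 1, so not a primitive root.
g = 7: 7^179 ≡ 358; 7^2 ≡ 49 — none is 1, so 7 is a primitive root.
So 7 is the smallest generator of (Z/359Z)^×.

7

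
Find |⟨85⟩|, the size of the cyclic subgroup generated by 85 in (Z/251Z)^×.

The order of 85 must divide φ(251) = 251 − 1 = 250 = 2 · 5^3.
Divisors of 250: 1, 2, 5, 10, 25, 50, 125, 250.
Check 85^d mod 251 for each divisor in increasing order:
85^1 ≡ 85 (mod 251)
85^2 ≡ 197 (mod 251)
85^5 ≡ 123 (mod 251)
85^10 ≡ 69 (mod 251)
85^25 ≡ 20 (mod 251)
85^50 ≡ 149 (mod 251)
85^125 ≡ 1 (mod 251) ✓
The smallest such exponent is 125, so the order of 85 is 125.

125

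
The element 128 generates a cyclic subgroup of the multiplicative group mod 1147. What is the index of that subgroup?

6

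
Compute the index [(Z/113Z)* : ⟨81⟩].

By Lagrange's theorem, ord_113(81) divides φ(113) = 113 − 1 = 112 = 2^4 · 7.
Divisors of 112: 1, 2, 4, 7, 8, 14, 16, 28, 56, 112.
Test each divisor d:
81^1 ≡ 81
81^2 ≡ 7
81^4 ≡ 49
81^7 ≡ 98
81^8 ≡ 28
81^14 ≡ 112
81^16 ≡ 106
81^28 ≡ 1
So ord_113(81) = 28, hence |⟨81⟩| = 28.
[(Z/113Z)^× : ⟨81⟩] = 112/28 = 4.

4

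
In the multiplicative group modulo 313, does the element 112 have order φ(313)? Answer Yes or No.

φ(313) = 313 − 1 = 312 = 2^3 · 3 · 13.
An element g generates (Z/313Z)^× iff g^(312/q) ≢ 1 (mod 313) for each prime q ∈ {2, 3, 13}.
112^156 ≡ 312 (mod 313)  [q = 2: ≢ 1 ✓]
112^104 ≡ 214 (mod 313)  [q = 3: ≢ 1 ✓]
112^24 ≡ 249 (mod 313)  [q = 13: ≢ 1 ✓]
All checks pass, so 112 has order 312 and is a primitive root modulo 313.

Yes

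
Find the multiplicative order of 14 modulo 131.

130

ord(14) | φ(131) = 131 − 1 = 130 = 2 · 5 · 13.
Divisors of 130: 1, 2, 5, 10, 13, 26, 65, 130.
Compute 14^d (mod 131) for the divisors d until we hit 1:
14^1 ≡ 14 (mod 131)
14^2 ≡ 65 (mod 131)
14^5 ≡ 69 (mod 131)
14^10 ≡ 45 (mod 131)
14^13 ≡ 78 (mod 131)
14^26 ≡ 58 (mod 131)
14^65 ≡ 130 (mod 131)
14^130 ≡ 1 (mod 131) ✓
The smallest such exponent is 130, so the order of 14 is 130.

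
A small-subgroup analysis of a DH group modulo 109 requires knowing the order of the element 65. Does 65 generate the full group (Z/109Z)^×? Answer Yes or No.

Yes

φ(109) = 109 − 1 = 108 = 2^2 · 3^3.
It suffices to check that the order of 65 is not a proper divisor of 108: compute 65^(108/q) for q ∈ {2, 3}.
65^54 ≡ 108 (mod 109)  [q = 2: ≢ 1 ✓]
65^36 ≡ 45 (mod 109)  [q = 3: ≢ 1 ✓]
Every test exponent gives a nontrivial residue, hence 65 generates the full group.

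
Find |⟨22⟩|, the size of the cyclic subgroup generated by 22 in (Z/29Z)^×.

14

ord(22) | φ(29) = 29 − 1 = 28 = 2^2 · 7.
Divisors of 28: 1, 2, 4, 7, 14, 28.
Check 22^d mod 29 for each divisor in increasing order:
22^1 ≡ 22
22^2 ≡ 20
22^4 ≡ 23
22^7 ≡ 28
22^14 ≡ 1
So ord_29(22) = 14.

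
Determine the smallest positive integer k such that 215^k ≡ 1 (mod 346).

172

By Lagrange's theorem, ord_346(215) divides φ(346) = φ(2)·φ(173) = 1·172 = 172 = 2^2 · 43.
Divisors of 172: 1, 2, 4, 43, 86, 172.
Test each divisor d:
215^1 ≡ 215 (mod 346)
215^2 ≡ 207 (mod 346)
215^4 ≡ 291 (mod 346)
215^43 ≡ 93 (mod 346)
215^86 ≡ 345 (mod 346)
215^172 ≡ 1 (mod 346) ✓
The smallest such exponent is 172, so the order of 215 is 172.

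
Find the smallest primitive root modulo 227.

2

φ(227) = 227 − 1 = 226 = 2 · 113.
g is a primitive root iff g^(226/q) ≢ 1 (mod 227) for each prime q ∈ {2, 113}.
g = 2: 2^113 ≡ 226; 2^2 ≡ 4 — none is 1, so 2 is a primitive root.
So 2 is the smallest generator of (Z/227Z)^×.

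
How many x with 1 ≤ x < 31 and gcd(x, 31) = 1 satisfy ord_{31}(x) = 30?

φ(31) = 31 − 1 = 30 = 2 · 3 · 5.
(Z/31Z)^× is cyclic (|G| = 30); a cyclic group of order m has exactly φ(d) elements of each order d | m, and none otherwise.
30 = 2 · 3 · 5 divides 30, and φ(30) = 8.

8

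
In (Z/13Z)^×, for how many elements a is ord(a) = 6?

φ(13) = 13 − 1 = 12 = 2^2 · 3.
Since (Z/13Z)^× is cyclic of order 12, the number of elements of order d is φ(d) when d | 12 and 0 otherwise.
6 = 2 · 3 divides 12, and φ(6) = 2.

2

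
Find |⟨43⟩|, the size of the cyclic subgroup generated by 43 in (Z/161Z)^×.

22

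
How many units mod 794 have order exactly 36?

12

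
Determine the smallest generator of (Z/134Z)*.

7

φ(134) = φ(2)·φ(67) = 1·66 = 66 = 2 · 3 · 11.
g is a primitive root iff g^(66/q) ≢ 1 (mod 134) for each prime q ∈ {2, 3, 11}.
g = 2: gcd(2, 134) = 2 > 1, not a unit — skip.
g = 3: 3^33 ≡ 133; 3^22 ≡ 1 — hits 1, so not a primitive root.
g = 4: gcd(4, 134) = 2 > 1, not a unit — skip.
g = 5: 5^33 ≡ 133; 5^22 ≡ 1 — hits 1, so not a primitive root.
g = 6: gcd(6, 134) = 2 > 1, not a unit — skip.
g = 7: 7^33 ≡ 133; 7^22 ≡ 29; 7^6 ≡ 131 — none is 1, so 7 is a primitive root.
Hence the least primitive root of 134 is 7.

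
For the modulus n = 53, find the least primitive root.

φ(53) = 53 − 1 = 52 = 2^2 · 13.
Test candidates g = 2, 3, … against the prime factors q ∈ {2, 13} of φ(53): g is a generator iff g^(52/q) ≢ 1 for every such q.
g = 2: 2^26 ≡ 52; 2^4 ≡ 16 — none is 1, so 2 is a primitive root.
Hence the least primitive root of 53 is 2.

2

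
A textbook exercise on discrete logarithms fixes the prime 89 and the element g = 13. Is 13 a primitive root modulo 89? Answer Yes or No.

φ(89) = 89 − 1 = 88 = 2^3 · 11.
It suffices to check that the order of 13 is not a proper divisor of 88: compute 13^(88/q) for q ∈ {2, 11}.
13^44 ≡ 88 (mod 89)  [q = 2: ≢ 1 ✓]
13^8 ≡ 64 (mod 89)  [q = 11: ≢ 1 ✓]
None equal 1, so ord_89(13) = 88: 13 is a primitive root.

Yes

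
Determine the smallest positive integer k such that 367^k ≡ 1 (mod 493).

112

ord(367) | φ(493) = φ(17·29) = (17−1)·(29−1) = 16·28 = 448 = 2^6 · 7.
Divisors of 448: 1, 2, 4, 7, 8, 14, 16, 28, 32, 56, 64, 112, 224, 448.
Evaluate successive powers at the divisors of 448:
367^1 ≡ 367 (mod 493)
367^2 ≡ 100 (mod 493)
367^4 ≡ 140 (mod 493)
367^7 ≡ 447 (mod 493)
367^8 ≡ 373 (mod 493)
367^14 ≡ 144 (mod 493)
367^16 ≡ 103 (mod 493)
367^28 ≡ 30 (mod 493)
367^32 ≡ 256 (mod 493)
367^56 ≡ 407 (mod 493)
367^64 ≡ 460 (mod 493)
367^112 ≡ 1 (mod 493) ✓
So ord_493(367) = 112.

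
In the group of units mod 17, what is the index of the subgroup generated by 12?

1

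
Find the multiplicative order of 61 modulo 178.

The order of 61 must divide φ(178) = φ(2)·φ(89) = 1·88 = 88 = 2^3 · 11.
Divisors of 88: 1, 2, 4, 8, 11, 22, 44, 88.
Compute 61^d (mod 178) for the divisors d until we hit 1:
61^1 ≡ 61 (mod 178)
61^2 ≡ 161 (mod 178)
61^4 ≡ 111 (mod 178)
61^8 ≡ 39 (mod 178)
61^11 ≡ 141 (mod 178)
61^22 ≡ 123 (mod 178)
61^44 ≡ 177 (mod 178)
61^88 ≡ 1 (mod 178) ✓
Hence ord(61) = 88.

88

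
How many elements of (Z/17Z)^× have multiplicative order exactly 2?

1

φ(17) = 17 − 1 = 16 = 2^4.
In a cyclic group of order 16, there are φ(d) elements of order d for each divisor d of 16, and zero for non-divisors.
2 | 16, and φ(2) = 2 − 1 = 1.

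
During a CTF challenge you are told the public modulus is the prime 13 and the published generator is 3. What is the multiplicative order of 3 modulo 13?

Since 3 ∈ (Z/13Z)^×, its order divides φ(13) = 13 − 1 = 12 = 2^2 · 3.
Divisors of 12: 1, 2, 3, 4, 6, 12.
Compute 3^d (mod 13) for the divisors d until we hit 1:
3^1 ≡ 3 (mod 13)
3^2 ≡ 9 (mod 13)
3^3 ≡ 1 (mod 13) ✓
Hence ord(3) = 3.

3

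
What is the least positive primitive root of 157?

φ(157) = 157 − 1 = 156 = 2^2 · 3 · 13.
Test candidates g = 2, 3, … against the prime factors q ∈ {2, 3, 13} of φ(157): g is a generator iff g^(156/q) ≢ 1 for every such q.
g = 2: 2^78 ≡ 156; 2^52 ≡ 1 — hits 1, so not a primitive root.
g = 3: 3^78 ≡ 1 — hits 1, so not a primitive root.
g = 4: 4^78 ≡ 1 — hits 1, so not a primitive root.
g = 5: 5^78 ≡ 156; 5^52 ≡ 12; 5^12 ≡ 130 — none is 1, so 5 is a primitive root.
So 5 is the smallest generator of (Z/157Z)^×.

5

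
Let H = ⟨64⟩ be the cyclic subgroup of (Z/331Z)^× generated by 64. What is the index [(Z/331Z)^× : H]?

66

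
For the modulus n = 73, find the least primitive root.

5

φ(73) = 73 − 1 = 72 = 2^3 · 3^2.
g is a primitive root iff g^(72/q) ≢ 1 (mod 73) for each prime q ∈ {2, 3}.
g = 2: 2^36 ≡ 1 — hits 1, so not a primitive root.
g = 3: 3^36 ≡ 1 — hits 1, so not a primitive root.
g = 4: 4^36 ≡ 1 — hits 1, so not a primitive root.
g = 5: 5^36 ≡ 72; 5^24 ≡ 8 — none is 1, so 5 is a primitive root.
The smallest primitive root modulo 73 is 5.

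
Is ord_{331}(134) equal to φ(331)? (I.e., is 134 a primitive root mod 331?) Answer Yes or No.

φ(331) = 331 − 1 = 330 = 2 · 3 · 5 · 11.
An element g generates (Z/331Z)^× iff g^(330/q) ≢ 1 (mod 331) for each prime q ∈ {2, 3, 5, 11}.
134^165 ≡ 330 (mod 331)  [q = 2: ≢ 1 ✓]
134^110 ≡ 299 (mod 331)  [q = 3: ≢ 1 ✓]
134^66 ≡ 124 (mod 331)  [q = 5: ≢ 1 ✓]
134^30 ≡ 274 (mod 331)  [q = 11: ≢ 1 ✓]
All checks pass, so 134 has order 330 and is a primitive root modulo 331.

Yes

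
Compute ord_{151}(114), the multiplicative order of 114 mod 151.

By Lagrange's theorem, ord_151(114) divides φ(151) = 151 − 1 = 150 = 2 · 3 · 5^2.
Divisors of 150: 1, 2, 3, 5, 6, 10, 15, 25, 30, 50, 75, 150.
Evaluate successive powers at the divisors of 150:
114^1 ≡ 114 (mod 151)
114^2 ≡ 10 (mod 151)
114^3 ≡ 83 (mod 151)
114^5 ≡ 75 (mod 151)
114^6 ≡ 94 (mod 151)
114^10 ≡ 38 (mod 151)
114^15 ≡ 132 (mod 151)
114^25 ≡ 33 (mod 151)
114^30 ≡ 59 (mod 151)
114^50 ≡ 32 (mod 151)
114^75 ≡ 150 (mod 151)
114^150 ≡ 1 (mod 151) ✓
So ord_151(114) = 150.

150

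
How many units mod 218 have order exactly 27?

18

φ(218) = φ(2)·φ(109) = 1·108 = 108 = 2^2 · 3^3.
Since (Z/218Z)^× is cyclic of order 108, the number of elements of order d is φ(d) when d | 108 and 0 otherwise.
27 = 3^3 divides 108, and φ(27) = 18.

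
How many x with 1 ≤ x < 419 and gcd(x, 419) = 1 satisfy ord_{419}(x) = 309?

0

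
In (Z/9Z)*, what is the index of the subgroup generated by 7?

2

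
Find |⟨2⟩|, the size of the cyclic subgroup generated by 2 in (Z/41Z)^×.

ord(2) | φ(41) = 41 − 1 = 40 = 2^3 · 5.
Divisors of 40: 1, 2, 4, 5, 8, 10, 20, 40.
Check 2^d mod 41 for each divisor in increasing order:
2^1 ≡ 2 (mod 41)
2^2 ≡ 4 (mod 41)
2^4 ≡ 16 (mod 41)
2^5 ≡ 32 (mod 41)
2^8 ≡ 10 (mod 41)
2^10 ≡ 40 (mod 41)
2^20 ≡ 1 (mod 41) ✓
The smallest such exponent is 20, so the order of 2 is 20.

20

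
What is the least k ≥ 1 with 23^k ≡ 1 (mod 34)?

16

ord(23) | φ(34) = φ(2)·φ(17) = 1·16 = 16 = 2^4.
Divisors of 16: 1, 2, 4, 8, 16.
Check 23^d mod 34 for each divisor in increasing order:
23^1 ≡ 23
23^2 ≡ 19
23^4 ≡ 21
23^8 ≡ 33
23^16 ≡ 1
Therefore the multiplicative order of 23 modulo 34 is 16.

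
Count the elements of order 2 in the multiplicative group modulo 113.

1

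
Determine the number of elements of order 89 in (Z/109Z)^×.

φ(109) = 109 − 1 = 108 = 2^2 · 3^3.
Since (Z/109Z)^× is cyclic of order 108, the number of elements of order d is φ(d) when d | 108 and 0 otherwise.
89 does not divide 108, so no element of (Z/109Z)^× has order 89.

0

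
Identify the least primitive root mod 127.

φ(127) = 127 − 1 = 126 = 2 · 3^2 · 7.
g is a primitive root iff g^(126/q) ≢ 1 (mod 127) for each prime q ∈ {2, 3, 7}.
g = 2: 2^63 ≡ 1 — hits 1, so not a primitive root.
g = 3: 3^63 ≡ 126; 3^42 ≡ 107; 3^18 ≡ 4 — none is 1, so 3 is a primitive root.
The smallest primitive root modulo 127 is 3.

3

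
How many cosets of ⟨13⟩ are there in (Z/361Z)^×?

ord(13) | φ(361) = φ(19^2) = 19·(19−1) = 342 = 2 · 3^2 · 19.
Divisors of 342: 1, 2, 3, 6, 9, 18, 19, 38, 57, 114, 171, 342.
Test each divisor d:
13^1 ≡ 13 (mod 361)
13^2 ≡ 169 (mod 361)
13^3 ≡ 31 (mod 361)
13^6 ≡ 239 (mod 361)
13^9 ≡ 189 (mod 361)
13^18 ≡ 343 (mod 361)
13^19 ≡ 127 (mod 361)
13^38 ≡ 245 (mod 361)
13^57 ≡ 69 (mod 361)
13^114 ≡ 68 (mod 361)
13^171 ≡ 360 (mod 361)
13^342 ≡ 1 (mod 361) ✓
The order of 13 is 342, so the subgroup it generates has 342 elements.
[(Z/361Z)^× : ⟨13⟩] = 342/342 = 1.

1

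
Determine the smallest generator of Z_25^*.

2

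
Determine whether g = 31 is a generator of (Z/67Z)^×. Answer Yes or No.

Yes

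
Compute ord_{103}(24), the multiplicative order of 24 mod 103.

34

ord(24) | φ(103) = 103 − 1 = 102 = 2 · 3 · 17.
Divisors of 102: 1, 2, 3, 6, 17, 34, 51, 102.
Compute 24^d (mod 103) for the divisors d until we hit 1:
24^1 ≡ 24 (mod 103)
24^2 ≡ 61 (mod 103)
24^3 ≡ 22 (mod 103)
24^6 ≡ 72 (mod 103)
24^17 ≡ 102 (mod 103)
24^34 ≡ 1 (mod 103) ✓
Therefore the multiplicative order of 24 modulo 103 is 34.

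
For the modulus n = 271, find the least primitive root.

φ(271) = 271 − 1 = 270 = 2 · 3^3 · 5.
Test candidates g = 2, 3, … against the prime factors q ∈ {2, 3, 5} of φ(271): g is a generator iff g^(270/q) ≢ 1 for every such q.
g = 2: 2^135 ≡ 1 — hits 1, so not a primitive root.
g = 3: 3^135 ≡ 270; 3^90 ≡ 1 — hits 1, so not a primitive root.
g = 4: 4^135 ≡ 1 — hits 1, so not a primitive root.
g = 5: 5^135 ≡ 1 — hits 1, so not a primitive root.
g = 6: 6^135 ≡ 270; 6^90 ≡ 242; 6^54 ≡ 10 — none is 1, so 6 is a primitive root.
The smallest primitive root modulo 271 is 6.

6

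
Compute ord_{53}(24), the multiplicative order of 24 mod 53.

13

By Lagrange's theorem, ord_53(24) divides φ(53) = 53 − 1 = 52 = 2^2 · 13.
Divisors of 52: 1, 2, 4, 13, 26, 52.
Evaluate successive powers at the divisors of 52:
24^1 ≡ 24
24^2 ≡ 46
24^4 ≡ 49
24^13 ≡ 1
The smallest such exponent is 13, so the order of 24 is 13.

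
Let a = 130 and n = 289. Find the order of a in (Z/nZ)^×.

272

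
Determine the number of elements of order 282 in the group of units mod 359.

0

φ(359) = 359 − 1 = 358 = 2 · 179.
In a cyclic group of order 358, there are φ(d) elements of order d for each divisor d of 358, and zero for non-divisors.
Here 358 is not a multiple of 282, so there are no elements of order 282.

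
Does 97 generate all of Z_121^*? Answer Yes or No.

No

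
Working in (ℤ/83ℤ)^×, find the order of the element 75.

By Lagrange's theorem, ord_83(75) divides φ(83) = 83 − 1 = 82 = 2 · 41.
Divisors of 82: 1, 2, 41, 82.
Evaluate successive powers at the divisors of 82:
75^1 ≡ 75
75^2 ≡ 64
75^41 ≡ 1
Therefore the multiplicative order of 75 modulo 83 is 41.

41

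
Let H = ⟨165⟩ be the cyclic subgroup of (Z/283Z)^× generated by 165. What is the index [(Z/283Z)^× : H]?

2

The order of 165 must divide φ(283) = 283 − 1 = 282 = 2 · 3 · 47.
Divisors of 282: 1, 2, 3, 6, 47, 94, 141, 282.
Test each divisor d:
165^1 ≡ 165
165^2 ≡ 57
165^3 ≡ 66
165^6 ≡ 111
165^47 ≡ 238
165^94 ≡ 44
165^141 ≡ 1
So ord_283(165) = 141, hence |⟨165⟩| = 141.
Index = |(Z/283Z)^×| / |⟨165⟩| = 282 / 141 = 2.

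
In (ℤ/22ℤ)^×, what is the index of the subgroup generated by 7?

The order of 7 must divide φ(22) = φ(2)·φ(11) = 1·10 = 10 = 2 · 5.
Divisors of 10: 1, 2, 5, 10.
Check 7^d mod 22 for each divisor in increasing order:
7^1 ≡ 7 (mod 22)
7^2 ≡ 5 (mod 22)
7^5 ≡ 21 (mod 22)
7^10 ≡ 1 (mod 22) ✓
So ord_22(7) = 10, hence |⟨7⟩| = 10.
[(Z/22Z)^× : ⟨7⟩] = 10/10 = 1.

1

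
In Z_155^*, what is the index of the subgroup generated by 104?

4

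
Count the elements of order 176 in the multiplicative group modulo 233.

φ(233) = 233 − 1 = 232 = 2^3 · 29.
In a cyclic group of order 232, there are φ(d) elements of order d for each divisor d of 232, and zero for non-divisors.
176 does not divide 232, so no element of (Z/233Z)^× has order 176.

0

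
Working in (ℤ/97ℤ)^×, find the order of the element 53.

Since 53 ∈ (Z/97Z)^×, its order divides φ(97) = 97 − 1 = 96 = 2^5 · 3.
Divisors of 96: 1, 2, 3, 4, 6, 8, 12, 16, 24, 32, 48, 96.
Check 53^d mod 97 for each divisor in increasing order:
53^1 ≡ 53 (mod 97)
53^2 ≡ 93 (mod 97)
53^3 ≡ 79 (mod 97)
53^4 ≡ 16 (mod 97)
53^6 ≡ 33 (mod 97)
53^8 ≡ 62 (mod 97)
53^12 ≡ 22 (mod 97)
53^16 ≡ 61 (mod 97)
53^24 ≡ 96 (mod 97)
53^32 ≡ 35 (mod 97)
53^48 ≡ 1 (mod 97) ✓
Therefore the multiplicative order of 53 modulo 97 is 48.

48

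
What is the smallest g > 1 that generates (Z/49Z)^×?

3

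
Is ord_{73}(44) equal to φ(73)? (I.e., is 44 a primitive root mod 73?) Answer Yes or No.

φ(73) = 73 − 1 = 72 = 2^3 · 3^2.
An element g generates (Z/73Z)^× iff g^(72/q) ≢ 1 (mod 73) for each prime q ∈ {2, 3}.
44^36 ≡ 72 (mod 73)  [q = 2: ≢ 1 ✓]
44^24 ≡ 64 (mod 73)  [q = 3: ≢ 1 ✓]
All checks pass, so 44 has order 72 and is a primitive root modulo 73.

Yes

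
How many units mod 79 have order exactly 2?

1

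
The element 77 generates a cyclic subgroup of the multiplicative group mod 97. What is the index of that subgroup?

The order of 77 must divide φ(97) = 97 − 1 = 96 = 2^5 · 3.
Divisors of 96: 1, 2, 3, 4, 6, 8, 12, 16, 24, 32, 48, 96.
Test each divisor d:
77^1 ≡ 77 (mod 97)
77^2 ≡ 12 (mod 97)
77^3 ≡ 51 (mod 97)
77^4 ≡ 47 (mod 97)
77^6 ≡ 79 (mod 97)
77^8 ≡ 75 (mod 97)
77^12 ≡ 33 (mod 97)
77^16 ≡ 96 (mod 97)
77^24 ≡ 22 (mod 97)
77^32 ≡ 1 (mod 97) ✓
So ord_97(77) = 32, hence |⟨77⟩| = 32.
Index = |(Z/97Z)^×| / |⟨77⟩| = 96 / 32 = 3.

3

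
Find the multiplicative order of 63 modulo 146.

8

The order of 63 must divide φ(146) = φ(2)·φ(73) = 1·72 = 72 = 2^3 · 3^2.
Divisors of 72: 1, 2, 3, 4, 6, 8, 9, 12, 18, 24, 36, 72.
Evaluate successive powers at the divisors of 72:
63^1 ≡ 63
63^2 ≡ 27
63^3 ≡ 95
63^4 ≡ 145
63^6 ≡ 119
63^8 ≡ 1
The smallest such exponent is 8, so the order of 63 is 8.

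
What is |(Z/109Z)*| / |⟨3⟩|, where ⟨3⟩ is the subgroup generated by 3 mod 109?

By Lagrange's theorem, ord_109(3) divides φ(109) = 109 − 1 = 108 = 2^2 · 3^3.
Divisors of 108: 1, 2, 3, 4, 6, 9, 12, 18, 27, 36, 54, 108.
Compute 3^d (mod 109) for the divisors d until we hit 1:
3^1 ≡ 3 (mod 109)
3^2 ≡ 9 (mod 109)
3^3 ≡ 27 (mod 109)
3^4 ≡ 81 (mod 109)
3^6 ≡ 75 (mod 109)
3^9 ≡ 63 (mod 109)
3^12 ≡ 66 (mod 109)
3^18 ≡ 45 (mod 109)
3^27 ≡ 1 (mod 109) ✓
The order of 3 is 27, so the subgroup it generates has 27 elements.
[(Z/109Z)^× : ⟨3⟩] = 108/27 = 4.

4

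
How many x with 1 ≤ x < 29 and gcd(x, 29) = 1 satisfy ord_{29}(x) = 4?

φ(29) = 29 − 1 = 28 = 2^2 · 7.
In a cyclic group of order 28, there are φ(d) elements of order d for each divisor d of 28, and zero for non-divisors.
4 = 2^2 divides 28, and φ(4) = 2.

2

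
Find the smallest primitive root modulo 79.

3

φ(79) = 79 − 1 = 78 = 2 · 3 · 13.
Test candidates g = 2, 3, … against the prime factors q ∈ {2, 3, 13} of φ(79): g is a generator iff g^(78/q) ≢ 1 for every such q.
g = 2: 2^39 ≡ 1 — hits 1, so not a primitive root.
g = 3: 3^39 ≡ 78; 3^26 ≡ 23; 3^6 ≡ 18 — none is 1, so 3 is a primitive root.
Hence the least primitive root of 79 is 3.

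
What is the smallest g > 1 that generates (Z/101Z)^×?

2

φ(101) = 101 − 1 = 100 = 2^2 · 5^2.
g is a primitive root iff g^(100/q) ≢ 1 (mod 101) for each prime q ∈ {2, 5}.
g = 2: 2^50 ≡ 100; 2^20 ≡ 95 — none is 1, so 2 is a primitive root.
So 2 is the smallest generator of (Z/101Z)^×.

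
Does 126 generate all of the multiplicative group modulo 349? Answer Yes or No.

φ(349) = 349 − 1 = 348 = 2^2 · 3 · 29.
Test 126^(348/q) mod 349 for each prime factor q of 348:
126^174 ≡ 1 (mod 349)  [q = 2: ≡ 1 ✗]
126^116 ≡ 1 (mod 349)  [q = 3: ≡ 1 ✗]
126^12 ≡ 66 (mod 349)  [q = 29: ≢ 1 ✓]
126^174 ≡ 1 shows ord(126) | 174, strictly less than φ(349); not a primitive root.

No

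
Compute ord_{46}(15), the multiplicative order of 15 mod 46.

22

Since 15 ∈ (Z/46Z)^×, its order divides φ(46) = φ(2)·φ(23) = 1·22 = 22 = 2 · 11.
Divisors of 22: 1, 2, 11, 22.
Test each divisor d:
15^1 ≡ 15
15^2 ≡ 41
15^11 ≡ 45
15^22 ≡ 1
The smallest such exponent is 22, so the order of 15 is 22.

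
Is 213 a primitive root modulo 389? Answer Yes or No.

No

φ(389) = 389 − 1 = 388 = 2^2 · 97.
An element g generates (Z/389Z)^× iff g^(388/q) ≢ 1 (mod 389) for each prime q ∈ {2, 97}.
213^194 ≡ 1 (mod 389)  [q = 2: ≡ 1 ✗]
213^4 ≡ 119 (mod 389)  [q = 97: ≢ 1 ✓]
213^194 ≡ 1 shows ord(213) | 194, strictly less than φ(389); not a primitive root.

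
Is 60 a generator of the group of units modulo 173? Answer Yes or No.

No

φ(173) = 173 − 1 = 172 = 2^2 · 43.
60 is a primitive root mod 173 iff 60^(φ(173)/q) ≢ 1 for every prime q | φ(173), i.e. q ∈ {2, 43}.
60^86 ≡ 1 (mod 173)  [q = 2: ≡ 1 ✗]
60^4 ≡ 51 (mod 173)  [q = 43: ≢ 1 ✓]
Since 60^86 ≡ 1, the order of 60 divides 86 < 172, so 60 is not a primitive root.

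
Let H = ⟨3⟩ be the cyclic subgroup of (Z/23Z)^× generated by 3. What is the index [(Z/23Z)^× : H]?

2

Since 3 ∈ (Z/23Z)^×, its order divides φ(23) = 23 − 1 = 22 = 2 · 11.
Divisors of 22: 1, 2, 11, 22.
Check 3^d mod 23 for each divisor in increasing order:
3^1 ≡ 3 (mod 23)
3^2 ≡ 9 (mod 23)
3^11 ≡ 1 (mod 23) ✓
So ord_23(3) = 11, hence |⟨3⟩| = 11.
[(Z/23Z)^× : ⟨3⟩] = 22/11 = 2.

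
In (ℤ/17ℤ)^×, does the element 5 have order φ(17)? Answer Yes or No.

Yes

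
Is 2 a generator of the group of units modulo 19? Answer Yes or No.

Yes

φ(19) = 19 − 1 = 18 = 2 · 3^2.
An element g generates (Z/19Z)^× iff g^(18/q) ≢ 1 (mod 19) for each prime q ∈ {2, 3}.
2^9 ≡ 18 (mod 19)  [q = 2: ≢ 1 ✓]
2^6 ≡ 7 (mod 19)  [q = 3: ≢ 1 ✓]
All checks pass, so 2 has order 18 and is a primitive root modulo 19.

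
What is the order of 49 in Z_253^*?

Since 49 ∈ (Z/253Z)^×, its order divides φ(253) = φ(11·23) = (11−1)·(23−1) = 10·22 = 220 = 2^2 · 5 · 11.
Divisors of 220: 1, 2, 4, 5, 10, 11, 20, 22, 44, 55, 110, 220.
Evaluate successive powers at the divisors of 220:
49^1 ≡ 49 (mod 253)
49^2 ≡ 124 (mod 253)
49^4 ≡ 196 (mod 253)
49^5 ≡ 243 (mod 253)
49^10 ≡ 100 (mod 253)
49^11 ≡ 93 (mod 253)
49^20 ≡ 133 (mod 253)
49^22 ≡ 47 (mod 253)
49^44 ≡ 185 (mod 253)
49^55 ≡ 1 (mod 253) ✓
Therefore the multiplicative order of 49 modulo 253 is 55.

55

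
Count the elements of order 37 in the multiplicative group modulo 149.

φ(149) = 149 − 1 = 148 = 2^2 · 37.
Since (Z/149Z)^× is cyclic of order 148, the number of elements of order d is φ(d) when d | 148 and 0 otherwise.
37 | 148, and φ(37) = 37 − 1 = 36.

36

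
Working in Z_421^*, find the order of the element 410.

210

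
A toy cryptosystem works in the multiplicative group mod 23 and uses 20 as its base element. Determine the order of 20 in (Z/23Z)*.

22

ord(20) | φ(23) = 23 − 1 = 22 = 2 · 11.
Divisors of 22: 1, 2, 11, 22.
Test each divisor d:
20^1 ≡ 20 (mod 23)
20^2 ≡ 9 (mod 23)
20^11 ≡ 22 (mod 23)
20^22 ≡ 1 (mod 23) ✓
So ord_23(20) = 22.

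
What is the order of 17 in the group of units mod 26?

6

ord(17) | φ(26) = φ(2)·φ(13) = 1·12 = 12 = 2^2 · 3.
Divisors of 12: 1, 2, 3, 4, 6, 12.
Check 17^d mod 26 for each divisor in increasing order:
17^1 ≡ 17 (mod 26)
17^2 ≡ 3 (mod 26)
17^3 ≡ 25 (mod 26)
17^4 ≡ 9 (mod 26)
17^6 ≡ 1 (mod 26) ✓
So ord_26(17) = 6.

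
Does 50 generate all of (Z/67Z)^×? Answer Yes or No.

Yes

φ(67) = 67 − 1 = 66 = 2 · 3 · 11.
50 is a primitive root mod 67 iff 50^(φ(67)/q) ≢ 1 for every prime q | φ(67), i.e. q ∈ {2, 3, 11}.
50^33 ≡ 66 (mod 67)  [q = 2: ≢ 1 ✓]
50^22 ≡ 37 (mod 67)  [q = 3: ≢ 1 ✓]
50^6 ≡ 15 (mod 67)  [q = 11: ≢ 1 ✓]
None equal 1, so ord_67(50) = 66: 50 is a primitive root.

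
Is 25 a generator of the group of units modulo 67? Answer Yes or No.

φ(67) = 67 − 1 = 66 = 2 · 3 · 11.
25 is a primitive root mod 67 iff 25^(φ(67)/q) ≢ 1 for every prime q | φ(67), i.e. q ∈ {2, 3, 11}.
25^33 ≡ 1 (mod 67)  [q = 2: ≡ 1 ✗]
25^22 ≡ 1 (mod 67)  [q = 3: ≡ 1 ✗]
25^6 ≡ 62 (mod 67)  [q = 11: ≢ 1 ✓]
25^33 ≡ 1 shows ord(25) | 33, strictly less than φ(67); not a primitive root.

No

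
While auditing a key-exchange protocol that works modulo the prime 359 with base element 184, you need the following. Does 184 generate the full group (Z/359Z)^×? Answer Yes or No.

φ(359) = 359 − 1 = 358 = 2 · 179.
Test 184^(358/q) mod 359 for each prime factor q of 358:
184^179 ≡ 1 (mod 359)  [q = 2: ≡ 1 ✗]
184^2 ≡ 110 (mod 359)  [q = 179: ≢ 1 ✓]
184^179 ≡ 1 shows ord(184) | 179, strictly less than φ(359); not a primitive root.

No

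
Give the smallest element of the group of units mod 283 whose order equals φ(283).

φ(283) = 283 − 1 = 282 = 2 · 3 · 47.
Test candidates g = 2, 3, … against the prime factors q ∈ {2, 3, 47} of φ(283): g is a generator iff g^(282/q) ≢ 1 for every such q.
g = 2: 2^141 ≡ 282; 2^94 ≡ 1 — hits 1, so not a primitive root.
g = 3: 3^141 ≡ 282; 3^94 ≡ 238; 3^6 ≡ 163 — none is 1, so 3 is a primitive root.
The smallest primitive root modulo 283 is 3.

3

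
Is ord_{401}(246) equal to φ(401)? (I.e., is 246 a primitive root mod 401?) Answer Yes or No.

No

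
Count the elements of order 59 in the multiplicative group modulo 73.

φ(73) = 73 − 1 = 72 = 2^3 · 3^2.
(Z/73Z)^× is cyclic (|G| = 72); a cyclic group of order m has exactly φ(d) elements of each order d | m, and none otherwise.
Since 59 ∤ 72, the count is 0.

0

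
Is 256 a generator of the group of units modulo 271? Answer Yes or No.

φ(271) = 271 − 1 = 270 = 2 · 3^3 · 5.
Test 256^(270/q) mod 271 for each prime factor q of 270:
256^135 ≡ 1 (mod 271)  [q = 2: ≡ 1 ✗]
256^90 ≡ 28 (mod 271)  [q = 3: ≢ 1 ✓]
256^54 ≡ 100 (mod 271)  [q = 5: ≢ 1 ✓]
256^135 ≡ 1 shows ord(256) | 135, strictly less than φ(271); not a primitive root.

No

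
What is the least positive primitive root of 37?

2

φ(37) = 37 − 1 = 36 = 2^2 · 3^2.
g is a primitive root iff g^(36/q) ≢ 1 (mod 37) for each prime q ∈ {2, 3}.
g = 2: 2^18 ≡ 36; 2^12 ≡ 26 — none is 1, so 2 is a primitive root.
Hence the least primitive root of 37 is 2.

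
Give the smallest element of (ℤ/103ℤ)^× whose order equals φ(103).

5

φ(103) = 103 − 1 = 102 = 2 · 3 · 17.
g is a primitive root iff g^(102/q) ≢ 1 (mod 103) for each prime q ∈ {2, 3, 17}.
g = 2: 2^51 ≡ 1 — hits 1, so not a primitive root.
g = 3: 3^51 ≡ 102; 3^34 ≡ 1 — hits 1, so not a primitive root.
g = 4: 4^51 ≡ 1 — hits 1, so not a primitive root.
g = 5: 5^51 ≡ 102; 5^34 ≡ 56; 5^6 ≡ 72 — none is 1, so 5 is a primitive root.
So 5 is the smallest generator of (Z/103Z)^×.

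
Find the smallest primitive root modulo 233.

3

φ(233) = 233 − 1 = 232 = 2^3 · 29.
Test candidates g = 2, 3, … against the prime factors q ∈ {2, 29} of φ(233): g is a generator iff g^(232/q) ≢ 1 for every such q.
g = 2: 2^116 ≡ 1 — hits 1, so not a primitive root.
g = 3: 3^116 ≡ 232; 3^8 ≡ 37 — none is 1, so 3 is a primitive root.
So 3 is the smallest generator of (Z/233Z)^×.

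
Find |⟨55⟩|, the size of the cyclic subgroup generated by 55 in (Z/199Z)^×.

66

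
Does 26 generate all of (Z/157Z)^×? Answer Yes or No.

φ(157) = 157 − 1 = 156 = 2^2 · 3 · 13.
Test 26^(156/q) mod 157 for each prime factor q of 156:
26^78 ≡ 156 (mod 157)  [q = 2: ≢ 1 ✓]
26^52 ≡ 144 (mod 157)  [q = 3: ≢ 1 ✓]
26^12 ≡ 14 (mod 157)  [q = 13: ≢ 1 ✓]
All checks pass, so 26 has order 156 and is a primitive root modulo 157.

Yes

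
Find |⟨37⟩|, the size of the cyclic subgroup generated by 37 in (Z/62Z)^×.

By Lagrange's theorem, ord_62(37) divides φ(62) = φ(2)·φ(31) = 1·30 = 30 = 2 · 3 · 5.
Divisors of 30: 1, 2, 3, 5, 6, 10, 15, 30.
Evaluate successive powers at the divisors of 30:
37^1 ≡ 37 (mod 62)
37^2 ≡ 5 (mod 62)
37^3 ≡ 61 (mod 62)
37^5 ≡ 57 (mod 62)
37^6 ≡ 1 (mod 62) ✓
Therefore the multiplicative order of 37 modulo 62 is 6.

6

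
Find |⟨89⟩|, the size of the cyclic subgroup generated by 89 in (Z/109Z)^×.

By Lagrange's theorem, ord_109(89) divides φ(109) = 109 − 1 = 108 = 2^2 · 3^3.
Divisors of 108: 1, 2, 3, 4, 6, 9, 12, 18, 27, 36, 54, 108.
Test each divisor d:
89^1 ≡ 89 (mod 109)
89^2 ≡ 73 (mod 109)
89^3 ≡ 66 (mod 109)
89^4 ≡ 97 (mod 109)
89^6 ≡ 105 (mod 109)
89^9 ≡ 63 (mod 109)
89^12 ≡ 16 (mod 109)
89^18 ≡ 45 (mod 109)
89^27 ≡ 1 (mod 109) ✓
Therefore the multiplicative order of 89 modulo 109 is 27.

27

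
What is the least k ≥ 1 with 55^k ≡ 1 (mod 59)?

ord(55) | φ(59) = 59 − 1 = 58 = 2 · 29.
Divisors of 58: 1, 2, 29, 58.
Evaluate successive powers at the divisors of 58:
55^1 ≡ 55 (mod 59)
55^2 ≡ 16 (mod 59)
55^29 ≡ 58 (mod 59)
55^58 ≡ 1 (mod 59) ✓
Therefore the multiplicative order of 55 modulo 59 is 58.

58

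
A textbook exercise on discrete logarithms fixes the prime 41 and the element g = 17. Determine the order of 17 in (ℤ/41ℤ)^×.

40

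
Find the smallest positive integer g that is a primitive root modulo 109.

6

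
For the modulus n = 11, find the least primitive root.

2

φ(11) = 11 − 1 = 10 = 2 · 5.
Test candidates g = 2, 3, … against the prime factors q ∈ {2, 5} of φ(11): g is a generator iff g^(10/q) ≢ 1 for every such q.
g = 2: 2^5 ≡ 10; 2^2 ≡ 4 — none is 1, so 2 is a primitive root.
The smallest primitive root modulo 11 is 2.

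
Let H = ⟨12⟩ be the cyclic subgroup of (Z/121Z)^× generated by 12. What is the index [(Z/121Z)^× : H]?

The order of 12 must divide φ(121) = φ(11^2) = 11·(11−1) = 110 = 2 · 5 · 11.
Divisors of 110: 1, 2, 5, 10, 11, 22, 55, 110.
Compute 12^d (mod 121) for the divisors d until we hit 1:
12^1 ≡ 12
12^2 ≡ 23
12^5 ≡ 56
12^10 ≡ 111
12^11 ≡ 1
Thus |⟨12⟩| = ord(12) = 11.
The index is φ(121) / ord(12) = 110 / 11 = 10.

10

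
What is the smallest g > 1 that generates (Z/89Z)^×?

3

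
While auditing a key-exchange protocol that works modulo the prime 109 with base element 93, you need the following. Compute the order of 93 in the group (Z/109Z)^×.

18

ord(93) | φ(109) = 109 − 1 = 108 = 2^2 · 3^3.
Divisors of 108: 1, 2, 3, 4, 6, 9, 12, 18, 27, 36, 54, 108.
Evaluate successive powers at the divisors of 108:
93^1 ≡ 93 (mod 109)
93^2 ≡ 38 (mod 109)
93^3 ≡ 46 (mod 109)
93^4 ≡ 27 (mod 109)
93^6 ≡ 45 (mod 109)
93^9 ≡ 108 (mod 109)
93^12 ≡ 63 (mod 109)
93^18 ≡ 1 (mod 109) ✓
Therefore the multiplicative order of 93 modulo 109 is 18.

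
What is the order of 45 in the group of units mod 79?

39

By Lagrange's theorem, ord_79(45) divides φ(79) = 79 − 1 = 78 = 2 · 3 · 13.
Divisors of 78: 1, 2, 3, 6, 13, 26, 39, 78.
Test each divisor d:
45^1 ≡ 45
45^2 ≡ 50
45^3 ≡ 38
45^6 ≡ 22
45^13 ≡ 55
45^26 ≡ 23
45^39 ≡ 1
Therefore the multiplicative order of 45 modulo 79 is 39.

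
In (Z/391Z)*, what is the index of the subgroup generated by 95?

2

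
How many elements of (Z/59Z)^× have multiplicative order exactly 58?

28

φ(59) = 59 − 1 = 58 = 2 · 29.
Since (Z/59Z)^× is cyclic of order 58, the number of elements of order d is φ(d) when d | 58 and 0 otherwise.
58 = 2 · 29 divides 58, and φ(58) = 28.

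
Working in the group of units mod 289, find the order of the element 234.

68

The order of 234 must divide φ(289) = φ(17^2) = 17·(17−1) = 272 = 2^4 · 17.
Divisors of 272: 1, 2, 4, 8, 16, 17, 34, 68, 136, 272.
Compute 234^d (mod 289) for the divisors d until we hit 1:
234^1 ≡ 234 (mod 289)
234^2 ≡ 135 (mod 289)
234^4 ≡ 18 (mod 289)
234^8 ≡ 35 (mod 289)
234^16 ≡ 69 (mod 289)
234^17 ≡ 251 (mod 289)
234^34 ≡ 288 (mod 289)
234^68 ≡ 1 (mod 289) ✓
The smallest such exponent is 68, so the order of 234 is 68.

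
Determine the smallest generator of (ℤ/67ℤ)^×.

φ(67) = 67 − 1 = 66 = 2 · 3 · 11.
g is a primitive root iff g^(66/q) ≢ 1 (mod 67) for each prime q ∈ {2, 3, 11}.
g = 2: 2^33 ≡ 66; 2^22 ≡ 37; 2^6 ≡ 64 — none is 1, so 2 is a primitive root.
The smallest primitive root modulo 67 is 2.

2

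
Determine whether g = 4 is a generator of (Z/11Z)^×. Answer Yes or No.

φ(11) = 11 − 1 = 10 = 2 · 5.
It suffices to check that the order of 4 is not a proper divisor of 10: compute 4^(10/q) for q ∈ {2, 5}.
4^5 ≡ 1 (mod 11)  [q = 2: ≡ 1 ✗]
4^2 ≡ 5 (mod 11)  [q = 5: ≢ 1 ✓]
4^5 ≡ 1 shows ord(4) | 5, strictly less than φ(11); not a primitive root.

No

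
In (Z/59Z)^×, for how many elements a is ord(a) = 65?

φ(59) = 59 − 1 = 58 = 2 · 29.
Since (Z/59Z)^× is cyclic of order 58, the number of elements of order d is φ(d) when d | 58 and 0 otherwise.
Here 58 is not a multiple of 65, so there are no elements of order 65.

0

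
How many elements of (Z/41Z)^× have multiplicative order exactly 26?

0

φ(41) = 41 − 1 = 40 = 2^3 · 5.
Since (Z/41Z)^× is cyclic of order 40, the number of elements of order d is φ(d) when d | 40 and 0 otherwise.
Here 40 is not a multiple of 26, so there are no elements of order 26.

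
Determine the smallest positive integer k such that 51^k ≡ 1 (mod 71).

By Lagrange's theorem, ord_71(51) divides φ(71) = 71 − 1 = 70 = 2 · 5 · 7.
Divisors of 70: 1, 2, 5, 7, 10, 14, 35, 70.
Compute 51^d (mod 71) for the divisors d until we hit 1:
51^1 ≡ 51
51^2 ≡ 45
51^5 ≡ 41
51^7 ≡ 70
51^10 ≡ 48
51^14 ≡ 1
So ord_71(51) = 14.

14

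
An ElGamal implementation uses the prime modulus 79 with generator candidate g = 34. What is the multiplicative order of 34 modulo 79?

78

ord(34) | φ(79) = 79 − 1 = 78 = 2 · 3 · 13.
Divisors of 78: 1, 2, 3, 6, 13, 26, 39, 78.
Compute 34^d (mod 79) for the divisors d until we hit 1:
34^1 ≡ 34 (mod 79)
34^2 ≡ 50 (mod 79)
34^3 ≡ 41 (mod 79)
34^6 ≡ 22 (mod 79)
34^13 ≡ 24 (mod 79)
34^26 ≡ 23 (mod 79)
34^39 ≡ 78 (mod 79)
34^78 ≡ 1 (mod 79) ✓
So ord_79(34) = 78.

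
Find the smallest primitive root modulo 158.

3

φ(158) = φ(2)·φ(79) = 1·78 = 78 = 2 · 3 · 13.
Test candidates g = 2, 3, … against the prime factors q ∈ {2, 3, 13} of φ(158): g is a generator iff g^(78/q) ≢ 1 for every such q.
g = 2: gcd(2, 158) = 2 > 1, not a unit — skip.
g = 3: 3^39 ≡ 157; 3^26 ≡ 23; 3^6 ≡ 97 — none is 1, so 3 is a primitive root.
Hence the least primitive root of 158 is 3.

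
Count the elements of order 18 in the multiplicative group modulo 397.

φ(397) = 397 − 1 = 396 = 2^2 · 3^2 · 11.
In a cyclic group of order 396, there are φ(d) elements of order d for each divisor d of 396, and zero for non-divisors.
18 = 2 · 3^2 divides 396, and φ(18) = 6.

6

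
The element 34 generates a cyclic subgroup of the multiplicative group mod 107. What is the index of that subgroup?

ord(34) | φ(107) = 107 − 1 = 106 = 2 · 53.
Divisors of 106: 1, 2, 53, 106.
Evaluate successive powers at the divisors of 106:
34^1 ≡ 34 (mod 107)
34^2 ≡ 86 (mod 107)
34^53 ≡ 1 (mod 107) ✓
So ord_107(34) = 53, hence |⟨34⟩| = 53.
The index is φ(107) / ord(34) = 106 / 53 = 2.

2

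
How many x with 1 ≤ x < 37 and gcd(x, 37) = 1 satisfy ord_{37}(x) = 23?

0

φ(37) = 37 − 1 = 36 = 2^2 · 3^2.
(Z/37Z)^× is cyclic (|G| = 36); a cyclic group of order m has exactly φ(d) elements of each order d | m, and none otherwise.
23 does not divide 36, so no element of (Z/37Z)^× has order 23.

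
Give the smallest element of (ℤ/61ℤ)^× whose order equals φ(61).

2

φ(61) = 61 − 1 = 60 = 2^2 · 3 · 5.
Test candidates g = 2, 3, … against the prime factors q ∈ {2, 3, 5} of φ(61): g is a generator iff g^(60/q) ≢ 1 for every such q.
g = 2: 2^30 ≡ 60; 2^20 ≡ 47; 2^12 ≡ 9 — none is 1, so 2 is a primitive root.
The smallest primitive root modulo 61 is 2.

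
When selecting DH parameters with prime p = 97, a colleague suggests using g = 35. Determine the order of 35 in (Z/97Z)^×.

ord(35) | φ(97) = 97 − 1 = 96 = 2^5 · 3.
Divisors of 96: 1, 2, 3, 4, 6, 8, 12, 16, 24, 32, 48, 96.
Evaluate successive powers at the divisors of 96:
35^1 ≡ 35
35^2 ≡ 61
35^3 ≡ 1
So ord_97(35) = 3.

3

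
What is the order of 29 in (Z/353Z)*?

By Lagrange's theorem, ord_353(29) divides φ(353) = 353 − 1 = 352 = 2^5 · 11.
Divisors of 352: 1, 2, 4, 8, 11, 16, 22, 32, 44, 88, 176, 352.
Check 29^d mod 353 for each divisor in increasing order:
29^1 ≡ 29 (mod 353)
29^2 ≡ 135 (mod 353)
29^4 ≡ 222 (mod 353)
29^8 ≡ 217 (mod 353)
29^11 ≡ 237 (mod 353)
29^16 ≡ 140 (mod 353)
29^22 ≡ 42 (mod 353)
29^32 ≡ 185 (mod 353)
29^44 ≡ 352 (mod 353)
29^88 ≡ 1 (mod 353) ✓
The smallest such exponent is 88, so the order of 29 is 88.

88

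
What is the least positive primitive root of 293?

2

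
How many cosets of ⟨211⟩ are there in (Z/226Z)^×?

By Lagrange's theorem, ord_226(211) divides φ(226) = φ(2)·φ(113) = 1·112 = 112 = 2^4 · 7.
Divisors of 112: 1, 2, 4, 7, 8, 14, 16, 28, 56, 112.
Compute 211^d (mod 226) for the divisors d until we hit 1:
211^1 ≡ 211 (mod 226)
211^2 ≡ 225 (mod 226)
211^4 ≡ 1 (mod 226) ✓
The order of 211 is 4, so the subgroup it generates has 4 elements.
The index is φ(226) / ord(211) = 112 / 4 = 28.

28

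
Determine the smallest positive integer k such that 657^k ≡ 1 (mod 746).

ord(657) | φ(746) = φ(2)·φ(373) = 1·372 = 372 = 2^2 · 3 · 31.
Divisors of 372: 1, 2, 3, 4, 6, 12, 31, 62, 93, 124, 186, 372.
Compute 657^d (mod 746) for the divisors d until we hit 1:
657^1 ≡ 657
657^2 ≡ 461
657^3 ≡ 1
So ord_746(657) = 3.

3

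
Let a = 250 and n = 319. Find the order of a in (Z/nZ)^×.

140

Since 250 ∈ (Z/319Z)^×, its order divides φ(319) = φ(11·29) = (11−1)·(29−1) = 10·28 = 280 = 2^3 · 5 · 7.
Divisors of 280: 1, 2, 4, 5, 7, 8, 10, 14, 20, 28, 35, 40, 56, 70, 140, 280.
Evaluate successive powers at the divisors of 280:
250^1 ≡ 250 (mod 319)
250^2 ≡ 295 (mod 319)
250^4 ≡ 257 (mod 319)
250^5 ≡ 131 (mod 319)
250^7 ≡ 46 (mod 319)
250^8 ≡ 16 (mod 319)
250^10 ≡ 254 (mod 319)
250^14 ≡ 202 (mod 319)
250^20 ≡ 78 (mod 319)
250^28 ≡ 291 (mod 319)
250^35 ≡ 307 (mod 319)
250^40 ≡ 23 (mod 319)
250^56 ≡ 146 (mod 319)
250^70 ≡ 144 (mod 319)
250^140 ≡ 1 (mod 319) ✓
Therefore the multiplicative order of 250 modulo 319 is 140.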